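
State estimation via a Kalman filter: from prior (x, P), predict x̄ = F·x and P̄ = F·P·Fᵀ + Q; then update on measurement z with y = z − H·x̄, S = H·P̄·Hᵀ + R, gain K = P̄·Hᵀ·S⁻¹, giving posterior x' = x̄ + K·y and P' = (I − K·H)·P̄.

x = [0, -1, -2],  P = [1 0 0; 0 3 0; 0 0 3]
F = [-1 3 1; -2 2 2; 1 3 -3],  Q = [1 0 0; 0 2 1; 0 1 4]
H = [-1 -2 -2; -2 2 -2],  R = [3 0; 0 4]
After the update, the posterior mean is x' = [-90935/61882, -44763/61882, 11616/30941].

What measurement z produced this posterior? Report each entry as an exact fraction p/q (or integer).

x̄ = F·x = [-5, -6, 3]
P̄ = F·P·Fᵀ + Q = [32 26 17; 26 30 -1; 17 -1 59]
S = H·P̄·Hᵀ + R = [555 334; 334 424]
K = P̄·Hᵀ·S⁻¹ = [-8667/30941 6941/61882; -9739/30941 16803/61882; -1239/30941 -10262/30941]
x' − x̄ = [218475/61882, 326529/61882, -81207/30941] = K·y
y = (KᵀK)⁻¹·Kᵀ·(x' − x̄) = [-9, 9]
z = y + H·x̄ = [-9, 9] + [11, -8] = [2, 1]

z = [2, 1]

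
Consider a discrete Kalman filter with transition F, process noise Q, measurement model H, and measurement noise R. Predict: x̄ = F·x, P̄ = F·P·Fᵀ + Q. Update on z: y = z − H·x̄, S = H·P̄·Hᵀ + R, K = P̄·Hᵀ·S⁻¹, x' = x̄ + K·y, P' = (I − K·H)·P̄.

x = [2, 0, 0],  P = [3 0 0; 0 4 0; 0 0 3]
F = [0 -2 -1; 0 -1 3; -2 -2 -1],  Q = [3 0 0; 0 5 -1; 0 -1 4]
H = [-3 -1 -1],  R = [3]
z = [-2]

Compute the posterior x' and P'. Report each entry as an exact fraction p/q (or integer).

x̄ = F·x = [0, 0, -4]
P̄ = F·P·Fᵀ + Q = [22 -1 19; -1 36 -2; 19 -2 35]
y = z − H·x̄ = [-6]
S = H·P̄·Hᵀ + R = [376]
K = P̄·Hᵀ·S⁻¹ = [-21/94; -31/376; -45/188]
x' = x̄ + K·y = [63/47, 93/188, -241/94]
P' = (I − K·H)·P̄ = [152/47 -745/94 -52/47; -745/94 12575/376 -1771/188; -52/47 -1771/188 1265/94]

x' = [63/47, 93/188, -241/94]
P' = [152/47 -745/94 -52/47; -745/94 12575/376 -1771/188; -52/47 -1771/188 1265/94]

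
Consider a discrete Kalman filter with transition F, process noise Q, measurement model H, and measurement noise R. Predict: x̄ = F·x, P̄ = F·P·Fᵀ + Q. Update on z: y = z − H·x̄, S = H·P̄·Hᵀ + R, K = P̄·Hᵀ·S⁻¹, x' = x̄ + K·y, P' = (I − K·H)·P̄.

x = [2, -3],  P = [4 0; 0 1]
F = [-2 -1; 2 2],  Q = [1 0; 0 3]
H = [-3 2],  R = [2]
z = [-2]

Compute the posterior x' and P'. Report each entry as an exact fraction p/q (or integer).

x̄ = F·x = [-1, -2]
P̄ = F·P·Fᵀ + Q = [18 -18; -18 23]
y = z − H·x̄ = [-1]
S = H·P̄·Hᵀ + R = [472]
K = P̄·Hᵀ·S⁻¹ = [-45/236; 25/118]
x' = x̄ + K·y = [-191/236, -261/118]
P' = (I − K·H)·P̄ = [99/118 63/59; 63/59 107/59]

x' = [-191/236, -261/118]
P' = [99/118 63/59; 63/59 107/59]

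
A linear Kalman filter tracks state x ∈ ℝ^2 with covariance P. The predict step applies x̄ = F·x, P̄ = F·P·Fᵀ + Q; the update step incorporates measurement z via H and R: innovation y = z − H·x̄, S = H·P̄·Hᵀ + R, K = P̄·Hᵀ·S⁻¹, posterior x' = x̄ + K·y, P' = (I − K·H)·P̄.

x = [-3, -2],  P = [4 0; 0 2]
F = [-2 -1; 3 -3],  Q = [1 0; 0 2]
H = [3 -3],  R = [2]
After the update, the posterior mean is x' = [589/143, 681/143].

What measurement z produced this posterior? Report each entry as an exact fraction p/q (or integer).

x̄ = F·x = [8, -3]
P̄ = F·P·Fᵀ + Q = [19 -18; -18 56]
S = H·P̄·Hᵀ + R = [1001]
K = P̄·Hᵀ·S⁻¹ = [111/1001; -222/1001]
x' − x̄ = [-555/143, 1110/143] = K·y
y = (KᵀK)⁻¹·Kᵀ·(x' − x̄) = [-35]
z = y + H·x̄ = [-35] + [33] = [-2]

z = [-2]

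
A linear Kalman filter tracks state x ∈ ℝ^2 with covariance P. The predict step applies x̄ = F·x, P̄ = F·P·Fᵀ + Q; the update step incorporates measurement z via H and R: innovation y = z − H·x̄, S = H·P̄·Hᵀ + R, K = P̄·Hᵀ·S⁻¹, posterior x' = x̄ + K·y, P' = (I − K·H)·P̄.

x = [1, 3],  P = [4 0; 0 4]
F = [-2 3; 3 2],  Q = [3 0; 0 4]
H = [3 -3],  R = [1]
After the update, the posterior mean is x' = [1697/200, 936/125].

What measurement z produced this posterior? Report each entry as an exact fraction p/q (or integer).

z = [3]

x̄ = F·x = [7, 9]
P̄ = F·P·Fᵀ + Q = [55 0; 0 56]
S = H·P̄·Hᵀ + R = [1000]
K = P̄·Hᵀ·S⁻¹ = [33/200; -21/125]
x' − x̄ = [297/200, -189/125] = K·y
y = (KᵀK)⁻¹·Kᵀ·(x' − x̄) = [9]
z = y + H·x̄ = [9] + [-6] = [3]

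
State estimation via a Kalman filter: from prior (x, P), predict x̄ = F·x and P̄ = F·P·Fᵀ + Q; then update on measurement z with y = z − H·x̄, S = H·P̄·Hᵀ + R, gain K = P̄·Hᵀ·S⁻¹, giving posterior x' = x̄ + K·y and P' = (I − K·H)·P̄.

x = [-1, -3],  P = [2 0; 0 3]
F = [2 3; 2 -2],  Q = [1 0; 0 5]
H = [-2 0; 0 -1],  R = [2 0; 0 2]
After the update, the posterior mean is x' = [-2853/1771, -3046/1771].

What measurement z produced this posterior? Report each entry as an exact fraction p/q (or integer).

z = [3, 2]

x̄ = F·x = [-11, 4]
P̄ = F·P·Fᵀ + Q = [36 -10; -10 25]
S = H·P̄·Hᵀ + R = [146 -20; -20 27]
K = P̄·Hᵀ·S⁻¹ = [-872/1771 10/1771; 20/1771 -1625/1771]
x' − x̄ = [16628/1771, -10130/1771] = K·y
y = (KᵀK)⁻¹·Kᵀ·(x' − x̄) = [-19, 6]
z = y + H·x̄ = [-19, 6] + [22, -4] = [3, 2]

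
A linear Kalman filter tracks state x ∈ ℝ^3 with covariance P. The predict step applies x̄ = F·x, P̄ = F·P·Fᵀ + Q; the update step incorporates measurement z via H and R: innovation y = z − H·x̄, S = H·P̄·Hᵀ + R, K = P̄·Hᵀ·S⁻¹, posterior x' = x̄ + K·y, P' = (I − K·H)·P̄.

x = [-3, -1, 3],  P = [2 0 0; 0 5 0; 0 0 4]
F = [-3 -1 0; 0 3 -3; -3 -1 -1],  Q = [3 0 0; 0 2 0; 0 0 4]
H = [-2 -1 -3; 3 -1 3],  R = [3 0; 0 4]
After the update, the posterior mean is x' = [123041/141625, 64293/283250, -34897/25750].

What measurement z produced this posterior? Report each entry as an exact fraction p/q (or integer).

x̄ = F·x = [10, -12, 7]
P̄ = F·P·Fᵀ + Q = [26 -15 23; -15 83 -3; 23 -3 31]
S = H·P̄·Hᵀ + R = [667 -682; -682 1122]
K = P̄·Hᵀ·S⁻¹ = [-384/12875 17881/141625; -6491/12875 -121387/283250; -1821/12875 1573/25750]
x' − x̄ = [-1293209/141625, 3463293/283250, -215147/25750] = K·y
y = (KᵀK)⁻¹·Kᵀ·(x' − x̄) = [31, -65]
z = y + H·x̄ = [31, -65] + [-29, 63] = [2, -2]

z = [2, -2]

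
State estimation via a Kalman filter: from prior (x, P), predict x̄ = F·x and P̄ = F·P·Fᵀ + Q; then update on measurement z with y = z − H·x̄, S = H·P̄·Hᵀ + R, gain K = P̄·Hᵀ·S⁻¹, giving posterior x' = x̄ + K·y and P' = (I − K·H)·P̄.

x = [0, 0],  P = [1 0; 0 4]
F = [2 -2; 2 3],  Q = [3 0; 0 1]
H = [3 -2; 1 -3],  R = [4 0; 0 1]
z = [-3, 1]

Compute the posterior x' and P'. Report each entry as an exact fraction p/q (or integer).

x̄ = F·x = [0, 0]
P̄ = F·P·Fᵀ + Q = [23 -20; -20 41]
y = z − H·x̄ = [-3, 1]
S = H·P̄·Hᵀ + R = [615 535; 535 513]
K = P̄·Hᵀ·S⁻¹ = [5756/14635 -727/2927; 3659/29270 -2395/5854]
x' = x̄ + K·y = [-20903/14635, -11476/14635]
P' = (I − K·H)·P̄ = [10906/14635 4847/14635; 4847/14635 7223/29270]

x' = [-20903/14635, -11476/14635]
P' = [10906/14635 4847/14635; 4847/14635 7223/29270]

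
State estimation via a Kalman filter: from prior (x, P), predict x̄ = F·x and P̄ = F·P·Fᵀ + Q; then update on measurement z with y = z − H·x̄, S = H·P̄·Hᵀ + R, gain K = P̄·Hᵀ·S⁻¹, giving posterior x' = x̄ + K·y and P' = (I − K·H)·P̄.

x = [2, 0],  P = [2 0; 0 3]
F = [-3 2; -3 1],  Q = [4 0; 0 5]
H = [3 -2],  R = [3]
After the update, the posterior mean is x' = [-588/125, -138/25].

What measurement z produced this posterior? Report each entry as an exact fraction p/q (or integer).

x̄ = F·x = [-6, -6]
P̄ = F·P·Fᵀ + Q = [34 24; 24 26]
S = H·P̄·Hᵀ + R = [125]
K = P̄·Hᵀ·S⁻¹ = [54/125; 4/25]
x' − x̄ = [162/125, 12/25] = K·y
y = (KᵀK)⁻¹·Kᵀ·(x' − x̄) = [3]
z = y + H·x̄ = [3] + [-6] = [-3]

z = [-3]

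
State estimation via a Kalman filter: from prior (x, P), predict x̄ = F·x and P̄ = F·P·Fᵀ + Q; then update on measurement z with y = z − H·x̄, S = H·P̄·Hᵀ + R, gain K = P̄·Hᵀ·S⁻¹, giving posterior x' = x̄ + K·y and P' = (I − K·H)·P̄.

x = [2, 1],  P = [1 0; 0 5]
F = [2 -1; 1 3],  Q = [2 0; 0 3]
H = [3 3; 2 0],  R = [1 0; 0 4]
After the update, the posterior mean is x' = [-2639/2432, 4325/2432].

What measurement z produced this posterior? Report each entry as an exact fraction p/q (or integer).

z = [2, -3]

x̄ = F·x = [3, 5]
P̄ = F·P·Fᵀ + Q = [11 -13; -13 49]
S = H·P̄·Hᵀ + R = [307 -12; -12 48]
K = P̄·Hᵀ·S⁻¹ = [-1/608 3341/7296; 203/608 -3343/7296]
x' − x̄ = [-9935/2432, -7835/2432] = K·y
y = (KᵀK)⁻¹·Kᵀ·(x' − x̄) = [-22, -9]
z = y + H·x̄ = [-22, -9] + [24, 6] = [2, -3]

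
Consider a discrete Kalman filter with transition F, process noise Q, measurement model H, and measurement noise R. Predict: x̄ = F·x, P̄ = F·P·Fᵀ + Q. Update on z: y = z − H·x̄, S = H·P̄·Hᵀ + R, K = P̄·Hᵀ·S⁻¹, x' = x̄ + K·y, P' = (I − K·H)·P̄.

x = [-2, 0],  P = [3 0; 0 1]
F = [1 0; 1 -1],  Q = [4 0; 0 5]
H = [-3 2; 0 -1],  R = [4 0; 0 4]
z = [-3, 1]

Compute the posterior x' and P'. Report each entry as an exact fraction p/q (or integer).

x' = [-67/395, -619/395]
P' = [596/395 672/395; 672/395 1044/395]

x̄ = F·x = [-2, -2]
P̄ = F·P·Fᵀ + Q = [7 3; 3 9]
y = z − H·x̄ = [-5, -1]
S = H·P̄·Hᵀ + R = [67 -9; -9 13]
K = P̄·Hᵀ·S⁻¹ = [-111/395 -168/395; 18/395 -261/395]
x' = x̄ + K·y = [-67/395, -619/395]
P' = (I − K·H)·P̄ = [596/395 672/395; 672/395 1044/395]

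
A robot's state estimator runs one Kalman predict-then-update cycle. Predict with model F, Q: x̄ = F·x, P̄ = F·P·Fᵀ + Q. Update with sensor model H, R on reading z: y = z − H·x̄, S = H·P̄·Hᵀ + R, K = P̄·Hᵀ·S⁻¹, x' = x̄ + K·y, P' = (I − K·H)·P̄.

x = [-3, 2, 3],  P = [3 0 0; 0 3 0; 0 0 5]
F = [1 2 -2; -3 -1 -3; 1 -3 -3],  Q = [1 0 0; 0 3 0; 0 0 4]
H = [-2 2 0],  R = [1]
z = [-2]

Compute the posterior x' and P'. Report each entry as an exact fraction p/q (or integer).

x' = [-1349/337, -1682/337, -6546/337]
P' = [10368/337 10347/337 7575/337; 10347/337 10410/337 7605/337; 7575/337 7605/337 23023/337]

x̄ = F·x = [-5, -2, -18]
P̄ = F·P·Fᵀ + Q = [36 15 15; 15 78 45; 15 45 79]
y = z − H·x̄ = [-8]
S = H·P̄·Hᵀ + R = [337]
K = P̄·Hᵀ·S⁻¹ = [-42/337; 126/337; 60/337]
x' = x̄ + K·y = [-1349/337, -1682/337, -6546/337]
P' = (I − K·H)·P̄ = [10368/337 10347/337 7575/337; 10347/337 10410/337 7605/337; 7575/337 7605/337 23023/337]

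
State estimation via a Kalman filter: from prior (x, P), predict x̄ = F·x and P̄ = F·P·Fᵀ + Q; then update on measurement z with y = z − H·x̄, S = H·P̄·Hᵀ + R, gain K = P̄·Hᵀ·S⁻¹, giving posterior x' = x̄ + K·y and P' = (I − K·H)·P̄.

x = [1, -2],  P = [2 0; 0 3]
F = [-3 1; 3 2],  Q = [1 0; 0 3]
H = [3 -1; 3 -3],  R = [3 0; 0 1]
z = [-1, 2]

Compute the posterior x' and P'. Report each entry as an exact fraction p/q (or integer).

x' = [-353/339, -586/339]
P' = [1818/2599 1936/2599; 1936/2599 2339/2599]

x̄ = F·x = [-5, -1]
P̄ = F·P·Fᵀ + Q = [22 -12; -12 33]
y = z − H·x̄ = [13, 14]
S = H·P̄·Hᵀ + R = [306 441; 441 712]
K = P̄·Hᵀ·S⁻¹ = [3518/7797 -354/2599; 3469/7797 -1209/2599]
x' = x̄ + K·y = [-353/339, -586/339]
P' = (I − K·H)·P̄ = [1818/2599 1936/2599; 1936/2599 2339/2599]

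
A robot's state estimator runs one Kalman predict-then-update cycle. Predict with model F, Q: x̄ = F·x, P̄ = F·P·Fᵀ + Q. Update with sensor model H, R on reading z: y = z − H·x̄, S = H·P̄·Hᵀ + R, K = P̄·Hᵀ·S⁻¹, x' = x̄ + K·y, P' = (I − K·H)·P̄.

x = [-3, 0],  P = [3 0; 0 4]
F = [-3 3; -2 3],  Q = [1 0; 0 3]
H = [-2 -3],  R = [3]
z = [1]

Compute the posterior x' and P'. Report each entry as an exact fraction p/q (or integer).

x̄ = F·x = [9, 6]
P̄ = F·P·Fᵀ + Q = [64 54; 54 51]
y = z − H·x̄ = [37]
S = H·P̄·Hᵀ + R = [1366]
K = P̄·Hᵀ·S⁻¹ = [-145/683; -261/1366]
x' = x̄ + K·y = [782/683, -1461/1366]
P' = (I − K·H)·P̄ = [1662/683 -963/683; -963/683 1545/1366]

x' = [782/683, -1461/1366]
P' = [1662/683 -963/683; -963/683 1545/1366]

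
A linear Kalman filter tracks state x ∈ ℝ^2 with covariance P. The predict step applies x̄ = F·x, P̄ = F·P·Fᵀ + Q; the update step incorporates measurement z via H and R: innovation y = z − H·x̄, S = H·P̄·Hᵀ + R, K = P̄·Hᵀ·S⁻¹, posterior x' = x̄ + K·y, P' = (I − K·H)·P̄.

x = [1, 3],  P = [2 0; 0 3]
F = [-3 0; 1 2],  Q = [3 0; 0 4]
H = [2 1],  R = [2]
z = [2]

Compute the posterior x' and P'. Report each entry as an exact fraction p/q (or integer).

x̄ = F·x = [-3, 7]
P̄ = F·P·Fᵀ + Q = [21 -6; -6 18]
y = z − H·x̄ = [1]
S = H·P̄·Hᵀ + R = [80]
K = P̄·Hᵀ·S⁻¹ = [9/20; 3/40]
x' = x̄ + K·y = [-51/20, 283/40]
P' = (I − K·H)·P̄ = [24/5 -87/10; -87/10 351/20]

x' = [-51/20, 283/40]
P' = [24/5 -87/10; -87/10 351/20]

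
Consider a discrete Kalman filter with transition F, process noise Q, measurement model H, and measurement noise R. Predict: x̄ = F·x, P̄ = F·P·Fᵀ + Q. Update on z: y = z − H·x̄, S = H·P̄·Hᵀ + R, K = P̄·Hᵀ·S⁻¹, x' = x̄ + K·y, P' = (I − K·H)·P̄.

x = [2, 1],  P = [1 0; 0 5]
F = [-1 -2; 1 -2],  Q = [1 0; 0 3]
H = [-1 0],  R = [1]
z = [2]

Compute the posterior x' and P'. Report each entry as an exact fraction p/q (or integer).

x̄ = F·x = [-4, 0]
P̄ = F·P·Fᵀ + Q = [22 19; 19 24]
y = z − H·x̄ = [-2]
S = H·P̄·Hᵀ + R = [23]
K = P̄·Hᵀ·S⁻¹ = [-22/23; -19/23]
x' = x̄ + K·y = [-48/23, 38/23]
P' = (I − K·H)·P̄ = [22/23 19/23; 19/23 191/23]

x' = [-48/23, 38/23]
P' = [22/23 19/23; 19/23 191/23]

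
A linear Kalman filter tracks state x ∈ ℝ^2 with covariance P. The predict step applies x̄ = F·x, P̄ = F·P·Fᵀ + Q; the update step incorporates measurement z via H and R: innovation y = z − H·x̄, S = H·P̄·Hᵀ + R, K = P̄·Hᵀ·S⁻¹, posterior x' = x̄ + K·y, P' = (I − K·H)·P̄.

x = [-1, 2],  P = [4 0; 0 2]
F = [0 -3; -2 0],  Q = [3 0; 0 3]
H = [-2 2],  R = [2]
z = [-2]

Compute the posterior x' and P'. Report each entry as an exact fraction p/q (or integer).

x' = [-4/3, -20/9]
P' = [91/9 266/27; 266/27 817/81]

x̄ = F·x = [-6, 2]
P̄ = F·P·Fᵀ + Q = [21 0; 0 19]
y = z − H·x̄ = [-18]
S = H·P̄·Hᵀ + R = [162]
K = P̄·Hᵀ·S⁻¹ = [-7/27; 19/81]
x' = x̄ + K·y = [-4/3, -20/9]
P' = (I − K·H)·P̄ = [91/9 266/27; 266/27 817/81]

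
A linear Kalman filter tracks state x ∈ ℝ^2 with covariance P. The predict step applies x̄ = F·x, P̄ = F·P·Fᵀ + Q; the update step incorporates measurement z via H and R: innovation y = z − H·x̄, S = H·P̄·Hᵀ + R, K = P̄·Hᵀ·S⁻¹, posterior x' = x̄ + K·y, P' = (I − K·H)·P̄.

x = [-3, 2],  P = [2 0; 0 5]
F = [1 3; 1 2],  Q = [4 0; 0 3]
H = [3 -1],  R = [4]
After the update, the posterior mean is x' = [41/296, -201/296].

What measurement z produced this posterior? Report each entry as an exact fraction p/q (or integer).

x̄ = F·x = [3, 1]
P̄ = F·P·Fᵀ + Q = [51 32; 32 25]
S = H·P̄·Hᵀ + R = [296]
K = P̄·Hᵀ·S⁻¹ = [121/296; 71/296]
x' − x̄ = [-847/296, -497/296] = K·y
y = (KᵀK)⁻¹·Kᵀ·(x' − x̄) = [-7]
z = y + H·x̄ = [-7] + [8] = [1]

z = [1]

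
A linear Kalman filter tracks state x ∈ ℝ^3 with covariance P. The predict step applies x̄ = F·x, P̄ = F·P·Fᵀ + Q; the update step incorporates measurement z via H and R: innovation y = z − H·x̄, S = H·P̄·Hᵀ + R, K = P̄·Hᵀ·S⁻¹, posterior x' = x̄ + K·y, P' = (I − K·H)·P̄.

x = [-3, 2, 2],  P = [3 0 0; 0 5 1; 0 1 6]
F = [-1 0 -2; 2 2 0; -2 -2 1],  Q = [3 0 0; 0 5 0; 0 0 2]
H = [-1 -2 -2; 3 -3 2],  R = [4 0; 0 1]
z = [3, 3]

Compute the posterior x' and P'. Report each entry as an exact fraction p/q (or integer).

x' = [-27195/11839, -23617/11839, 23144/11839]
P' = [225010/11839 90705/11839 -200926/11839; 90705/11839 77451/23678 -78937/11839; -200926/11839 -78937/11839 183692/11839]

x̄ = F·x = [-1, -2, 4]
P̄ = F·P·Fᵀ + Q = [30 -10 -2; -10 37 -30; -2 -30 36]
y = z − H·x̄ = [6, -8]
S = H·P̄·Hᵀ + R = [38 -26; -26 1264]
K = P̄·Hᵀ·S⁻¹ = [-1142/11839 1063/11839; -5141/23678 -3871/23678; -2146/11839 1417/11839]
x' = x̄ + K·y = [-27195/11839, -23617/11839, 23144/11839]
P' = (I − K·H)·P̄ = [225010/11839 90705/11839 -200926/11839; 90705/11839 77451/23678 -78937/11839; -200926/11839 -78937/11839 183692/11839]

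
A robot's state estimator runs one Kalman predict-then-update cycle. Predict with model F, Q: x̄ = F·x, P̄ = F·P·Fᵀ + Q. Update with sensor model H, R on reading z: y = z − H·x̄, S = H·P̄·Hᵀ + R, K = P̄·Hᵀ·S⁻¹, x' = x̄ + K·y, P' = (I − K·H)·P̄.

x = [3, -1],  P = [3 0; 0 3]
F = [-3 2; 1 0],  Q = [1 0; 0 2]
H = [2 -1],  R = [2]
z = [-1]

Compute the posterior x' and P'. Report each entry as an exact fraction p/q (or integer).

x̄ = F·x = [-11, 3]
P̄ = F·P·Fᵀ + Q = [40 -9; -9 5]
y = z − H·x̄ = [24]
S = H·P̄·Hᵀ + R = [203]
K = P̄·Hᵀ·S⁻¹ = [89/203; -23/203]
x' = x̄ + K·y = [-97/203, 57/203]
P' = (I − K·H)·P̄ = [199/203 220/203; 220/203 486/203]

x' = [-97/203, 57/203]
P' = [199/203 220/203; 220/203 486/203]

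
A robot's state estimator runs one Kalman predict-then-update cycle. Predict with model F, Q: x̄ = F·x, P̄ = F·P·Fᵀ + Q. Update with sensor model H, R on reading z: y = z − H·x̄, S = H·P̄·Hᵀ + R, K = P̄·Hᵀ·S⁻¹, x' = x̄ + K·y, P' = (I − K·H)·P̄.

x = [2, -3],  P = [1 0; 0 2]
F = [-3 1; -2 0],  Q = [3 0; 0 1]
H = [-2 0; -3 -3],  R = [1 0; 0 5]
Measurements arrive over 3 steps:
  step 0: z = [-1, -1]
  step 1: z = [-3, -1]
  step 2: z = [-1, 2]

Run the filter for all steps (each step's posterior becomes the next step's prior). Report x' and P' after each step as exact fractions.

step 0: x' = [1/3, 0], P' = [94/447 -23/149; -23/149 337/596]
step 1: x' = [434465/339333, -242464/339333], P' = [68846/339333 -15047/113111; -15047/113111 166021/339333]
step 2: x' = [32660494/92428957, -619334917/554573742], P' = [18737254/92428957 -12292659/92428957; -12292659/92428957 271207799/554573742]

step 0: x̄ = F·x = [-9, -4]
step 0: P̄ = F·P·Fᵀ + Q = [14 6; 6 5]
step 0: y = z − H·x̄ = [-19, -40]
step 0: S = H·P̄·Hᵀ + R = [57 120; 120 284]
step 0: K = P̄·Hᵀ·S⁻¹ = [-188/447 -5/149; 46/149 -147/596]
step 0: x' = x̄ + K·y = [1/3, 0]
step 0: P' = (I − K·H)·P̄ = [94/447 -23/149; -23/149 337/596]
step 1: x̄ = F·x = [-1, -2/3]
step 1: P̄ = F·P·Fᵀ + Q = [3805/596 234/149; 234/149 823/447]
step 1: y = z − H·x̄ = [-5, -6]
step 1: S = H·P̄·Hᵀ + R = [3954/149 14223/298; 14223/298 63949/596]
step 1: K = P̄·Hᵀ·S⁻¹ = [-137692/339333 -4741/113111; 30094/113111 -24176/113111]
step 1: x' = x̄ + K·y = [434465/339333, -242464/339333]
step 1: P' = (I − K·H)·P̄ = [68846/339333 -15047/113111; -15047/113111 166021/339333]
step 2: x̄ = F·x = [-1545859/339333, -868930/339333]
step 2: P̄ = F·P·Fᵀ + Q = [2074480/339333 167786/113111; 167786/113111 614717/339333]
step 2: y = z − H·x̄ = [-3431051/339333, -2188567/113111]
step 2: S = H·P̄·Hᵀ + R = [8637253/339333 5155676/113111; 5155676/113111 11653294/113111]
step 2: K = P̄·Hᵀ·S⁻¹ = [-37474508/92428957 -3866757/92428957; 24585318/92428957 -39490369/184857914]
step 2: x' = x̄ + K·y = [32660494/92428957, -619334917/554573742]
step 2: P' = (I − K·H)·P̄ = [18737254/92428957 -12292659/92428957; -12292659/92428957 271207799/554573742]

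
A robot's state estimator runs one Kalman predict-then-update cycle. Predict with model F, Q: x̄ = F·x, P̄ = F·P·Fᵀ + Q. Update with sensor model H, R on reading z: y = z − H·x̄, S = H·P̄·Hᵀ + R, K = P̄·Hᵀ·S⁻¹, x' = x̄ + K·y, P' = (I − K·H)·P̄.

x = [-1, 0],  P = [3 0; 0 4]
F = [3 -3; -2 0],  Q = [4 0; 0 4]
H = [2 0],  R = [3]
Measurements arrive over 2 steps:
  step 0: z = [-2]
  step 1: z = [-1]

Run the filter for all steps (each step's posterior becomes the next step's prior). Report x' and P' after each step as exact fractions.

step 0: x' = [-277/271, 398/271], P' = [201/271 -54/271; -54/271 3040/271]
step 1: x' = [-68525/125713, 214322/125713], P' = [93675/125713 -4590/125713; -4590/125713 841264/125713]

step 0: x̄ = F·x = [-3, 2]
step 0: P̄ = F·P·Fᵀ + Q = [67 -18; -18 16]
step 0: y = z − H·x̄ = [4]
step 0: S = H·P̄·Hᵀ + R = [271]
step 0: K = P̄·Hᵀ·S⁻¹ = [134/271; -36/271]
step 0: x' = x̄ + K·y = [-277/271, 398/271]
step 0: P' = (I − K·H)·P̄ = [201/271 -54/271; -54/271 3040/271]
step 1: x̄ = F·x = [-2025/271, 554/271]
step 1: P̄ = F·P·Fᵀ + Q = [31225/271 -1530/271; -1530/271 1888/271]
step 1: y = z − H·x̄ = [3779/271]
step 1: S = H·P̄·Hᵀ + R = [125713/271]
step 1: K = P̄·Hᵀ·S⁻¹ = [62450/125713; -3060/125713]
step 1: x' = x̄ + K·y = [-68525/125713, 214322/125713]
step 1: P' = (I − K·H)·P̄ = [93675/125713 -4590/125713; -4590/125713 841264/125713]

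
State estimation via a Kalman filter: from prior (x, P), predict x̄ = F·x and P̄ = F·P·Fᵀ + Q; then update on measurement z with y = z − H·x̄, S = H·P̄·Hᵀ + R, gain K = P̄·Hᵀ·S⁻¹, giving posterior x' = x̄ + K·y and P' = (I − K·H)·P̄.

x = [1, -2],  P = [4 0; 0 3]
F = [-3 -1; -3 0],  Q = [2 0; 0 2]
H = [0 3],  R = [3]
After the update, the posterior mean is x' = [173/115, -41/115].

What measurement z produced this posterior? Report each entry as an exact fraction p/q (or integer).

z = [-1]

x̄ = F·x = [-1, -3]
P̄ = F·P·Fᵀ + Q = [41 36; 36 38]
S = H·P̄·Hᵀ + R = [345]
K = P̄·Hᵀ·S⁻¹ = [36/115; 38/115]
x' − x̄ = [288/115, 304/115] = K·y
y = (KᵀK)⁻¹·Kᵀ·(x' − x̄) = [8]
z = y + H·x̄ = [8] + [-9] = [-1]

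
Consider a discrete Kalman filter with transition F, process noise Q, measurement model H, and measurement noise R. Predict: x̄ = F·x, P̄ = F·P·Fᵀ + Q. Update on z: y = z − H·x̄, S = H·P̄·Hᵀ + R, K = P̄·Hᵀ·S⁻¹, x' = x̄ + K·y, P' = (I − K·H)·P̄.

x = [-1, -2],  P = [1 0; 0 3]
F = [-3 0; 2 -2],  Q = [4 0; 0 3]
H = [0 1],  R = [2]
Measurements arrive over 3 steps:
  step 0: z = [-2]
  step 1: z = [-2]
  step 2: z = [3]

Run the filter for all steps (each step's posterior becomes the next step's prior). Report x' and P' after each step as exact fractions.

step 0: x̄ = F·x = [3, 2]
step 0: P̄ = F·P·Fᵀ + Q = [13 -6; -6 19]
step 0: y = z − H·x̄ = [-4]
step 0: S = H·P̄·Hᵀ + R = [21]
step 0: K = P̄·Hᵀ·S⁻¹ = [-2/7; 19/21]
step 0: x' = x̄ + K·y = [29/7, -34/21]
step 0: P' = (I − K·H)·P̄ = [79/7 -4/7; -4/7 38/21]
step 1: x̄ = F·x = [-87/7, 242/21]
step 1: P̄ = F·P·Fᵀ + Q = [739/7 -498/7; -498/7 1259/21]
step 1: y = z − H·x̄ = [-284/21]
step 1: S = H·P̄·Hᵀ + R = [1301/21]
step 1: K = P̄·Hᵀ·S⁻¹ = [-1494/1301; 1259/1301]
step 1: x' = x̄ + K·y = [4035/1301, -2034/1301]
step 1: P' = (I − K·H)·P̄ = [31061/1301 -2988/1301; -2988/1301 2518/1301]
step 2: x̄ = F·x = [-12105/1301, 12138/1301]
step 2: P̄ = F·P·Fᵀ + Q = [284753/1301 -204294/1301; -204294/1301 162123/1301]
step 2: y = z − H·x̄ = [-8235/1301]
step 2: S = H·P̄·Hᵀ + R = [164725/1301]
step 2: K = P̄·Hᵀ·S⁻¹ = [-204294/164725; 162123/164725]
step 2: x' = x̄ + K·y = [-47907/32945, 102129/32945]
step 2: P' = (I − K·H)·P̄ = [3973789/164725 -408588/164725; -408588/164725 324246/164725]

step 0: x' = [29/7, -34/21], P' = [79/7 -4/7; -4/7 38/21]
step 1: x' = [4035/1301, -2034/1301], P' = [31061/1301 -2988/1301; -2988/1301 2518/1301]
step 2: x' = [-47907/32945, 102129/32945], P' = [3973789/164725 -408588/164725; -408588/164725 324246/164725]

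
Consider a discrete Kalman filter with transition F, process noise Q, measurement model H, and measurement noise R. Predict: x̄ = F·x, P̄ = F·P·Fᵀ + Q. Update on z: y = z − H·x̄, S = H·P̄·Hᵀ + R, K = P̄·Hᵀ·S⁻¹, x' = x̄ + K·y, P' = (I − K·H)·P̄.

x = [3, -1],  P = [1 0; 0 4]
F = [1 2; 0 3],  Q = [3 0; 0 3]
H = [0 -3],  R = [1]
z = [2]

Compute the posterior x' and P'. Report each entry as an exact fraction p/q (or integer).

x̄ = F·x = [1, -3]
P̄ = F·P·Fᵀ + Q = [20 24; 24 39]
y = z − H·x̄ = [-7]
S = H·P̄·Hᵀ + R = [352]
K = P̄·Hᵀ·S⁻¹ = [-9/44; -117/352]
x' = x̄ + K·y = [107/44, -237/352]
P' = (I − K·H)·P̄ = [58/11 3/44; 3/44 39/352]

x' = [107/44, -237/352]
P' = [58/11 3/44; 3/44 39/352]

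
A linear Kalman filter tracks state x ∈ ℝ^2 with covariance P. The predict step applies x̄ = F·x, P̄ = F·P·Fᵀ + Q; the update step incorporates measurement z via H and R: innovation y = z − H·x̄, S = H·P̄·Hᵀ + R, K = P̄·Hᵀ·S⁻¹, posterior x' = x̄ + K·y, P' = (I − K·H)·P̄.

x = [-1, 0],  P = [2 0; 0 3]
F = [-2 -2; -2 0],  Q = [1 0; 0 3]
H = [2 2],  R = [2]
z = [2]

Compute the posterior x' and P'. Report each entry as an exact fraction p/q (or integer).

x̄ = F·x = [2, 2]
P̄ = F·P·Fᵀ + Q = [21 8; 8 11]
y = z − H·x̄ = [-6]
S = H·P̄·Hᵀ + R = [194]
K = P̄·Hᵀ·S⁻¹ = [29/97; 19/97]
x' = x̄ + K·y = [20/97, 80/97]
P' = (I − K·H)·P̄ = [355/97 -326/97; -326/97 345/97]

x' = [20/97, 80/97]
P' = [355/97 -326/97; -326/97 345/97]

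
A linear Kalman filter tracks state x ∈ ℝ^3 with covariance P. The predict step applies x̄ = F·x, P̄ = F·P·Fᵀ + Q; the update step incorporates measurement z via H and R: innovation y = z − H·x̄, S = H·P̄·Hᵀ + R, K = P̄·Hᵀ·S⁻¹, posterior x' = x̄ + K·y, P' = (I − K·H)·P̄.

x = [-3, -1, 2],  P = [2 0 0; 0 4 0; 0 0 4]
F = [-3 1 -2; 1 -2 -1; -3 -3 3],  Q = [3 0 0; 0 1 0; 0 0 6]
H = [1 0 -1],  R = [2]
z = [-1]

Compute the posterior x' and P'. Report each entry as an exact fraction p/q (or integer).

x' = [1467/175, -681/175, 1668/175]
P' = [3694/175 -342/175 3576/175; -342/175 3881/175 -318/175; 3576/175 -318/175 3804/175]

x̄ = F·x = [4, -3, 18]
P̄ = F·P·Fᵀ + Q = [41 -6 -18; -6 23 6; -18 6 96]
y = z − H·x̄ = [13]
S = H·P̄·Hᵀ + R = [175]
K = P̄·Hᵀ·S⁻¹ = [59/175; -12/175; -114/175]
x' = x̄ + K·y = [1467/175, -681/175, 1668/175]
P' = (I − K·H)·P̄ = [3694/175 -342/175 3576/175; -342/175 3881/175 -318/175; 3576/175 -318/175 3804/175]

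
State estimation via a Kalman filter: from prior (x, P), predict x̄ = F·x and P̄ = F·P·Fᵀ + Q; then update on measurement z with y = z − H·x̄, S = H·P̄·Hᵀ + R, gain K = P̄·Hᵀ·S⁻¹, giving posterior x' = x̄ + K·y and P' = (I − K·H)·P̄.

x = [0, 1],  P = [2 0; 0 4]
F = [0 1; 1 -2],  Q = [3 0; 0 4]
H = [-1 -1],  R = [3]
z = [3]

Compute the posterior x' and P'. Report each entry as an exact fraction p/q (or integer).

x' = [9/8, -15/4]
P' = [111/16 -57/8; -57/8 39/4]

x̄ = F·x = [1, -2]
P̄ = F·P·Fᵀ + Q = [7 -8; -8 22]
y = z − H·x̄ = [2]
S = H·P̄·Hᵀ + R = [16]
K = P̄·Hᵀ·S⁻¹ = [1/16; -7/8]
x' = x̄ + K·y = [9/8, -15/4]
P' = (I − K·H)·P̄ = [111/16 -57/8; -57/8 39/4]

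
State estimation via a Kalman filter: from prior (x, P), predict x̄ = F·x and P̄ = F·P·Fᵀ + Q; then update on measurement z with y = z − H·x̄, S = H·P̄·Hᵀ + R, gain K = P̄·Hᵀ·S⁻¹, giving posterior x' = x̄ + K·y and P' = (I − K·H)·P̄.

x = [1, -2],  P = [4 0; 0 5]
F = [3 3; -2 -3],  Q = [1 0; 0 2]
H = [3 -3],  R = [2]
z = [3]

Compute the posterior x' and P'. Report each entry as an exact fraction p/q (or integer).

x̄ = F·x = [-3, 4]
P̄ = F·P·Fᵀ + Q = [82 -69; -69 63]
y = z − H·x̄ = [24]
S = H·P̄·Hᵀ + R = [2549]
K = P̄·Hᵀ·S⁻¹ = [453/2549; -396/2549]
x' = x̄ + K·y = [3225/2549, 692/2549]
P' = (I − K·H)·P̄ = [3809/2549 3507/2549; 3507/2549 3771/2549]

x' = [3225/2549, 692/2549]
P' = [3809/2549 3507/2549; 3507/2549 3771/2549]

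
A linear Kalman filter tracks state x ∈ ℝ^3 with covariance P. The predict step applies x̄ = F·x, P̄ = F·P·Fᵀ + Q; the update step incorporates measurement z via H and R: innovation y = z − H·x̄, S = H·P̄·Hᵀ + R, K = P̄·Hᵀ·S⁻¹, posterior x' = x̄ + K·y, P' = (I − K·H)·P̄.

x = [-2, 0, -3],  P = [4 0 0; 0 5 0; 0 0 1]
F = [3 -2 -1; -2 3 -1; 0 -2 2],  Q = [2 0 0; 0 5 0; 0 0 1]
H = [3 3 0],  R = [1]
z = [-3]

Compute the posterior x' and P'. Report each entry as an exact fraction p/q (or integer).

x̄ = F·x = [-3, 7, -6]
P̄ = F·P·Fᵀ + Q = [59 -53 18; -53 67 -32; 18 -32 25]
y = z − H·x̄ = [-15]
S = H·P̄·Hᵀ + R = [181]
K = P̄·Hᵀ·S⁻¹ = [18/181; 42/181; -42/181]
x' = x̄ + K·y = [-813/181, 637/181, -456/181]
P' = (I − K·H)·P̄ = [10355/181 -10349/181 4014/181; -10349/181 10363/181 -4028/181; 4014/181 -4028/181 2761/181]

x' = [-813/181, 637/181, -456/181]
P' = [10355/181 -10349/181 4014/181; -10349/181 10363/181 -4028/181; 4014/181 -4028/181 2761/181]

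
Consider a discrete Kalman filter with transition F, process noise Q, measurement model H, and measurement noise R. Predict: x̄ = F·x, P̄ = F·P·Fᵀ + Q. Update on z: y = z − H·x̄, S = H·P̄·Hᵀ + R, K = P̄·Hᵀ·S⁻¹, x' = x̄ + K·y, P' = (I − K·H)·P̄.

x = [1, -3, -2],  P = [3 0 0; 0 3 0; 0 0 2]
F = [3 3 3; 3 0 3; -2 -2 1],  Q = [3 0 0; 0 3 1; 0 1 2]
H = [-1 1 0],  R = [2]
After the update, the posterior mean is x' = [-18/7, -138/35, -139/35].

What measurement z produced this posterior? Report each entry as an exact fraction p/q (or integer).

z = [-2]

x̄ = F·x = [-12, -3, 2]
P̄ = F·P·Fᵀ + Q = [75 45 -30; 45 48 -11; -30 -11 28]
S = H·P̄·Hᵀ + R = [35]
K = P̄·Hᵀ·S⁻¹ = [-6/7; 3/35; 19/35]
x' − x̄ = [66/7, -33/35, -209/35] = K·y
y = (KᵀK)⁻¹·Kᵀ·(x' − x̄) = [-11]
z = y + H·x̄ = [-11] + [9] = [-2]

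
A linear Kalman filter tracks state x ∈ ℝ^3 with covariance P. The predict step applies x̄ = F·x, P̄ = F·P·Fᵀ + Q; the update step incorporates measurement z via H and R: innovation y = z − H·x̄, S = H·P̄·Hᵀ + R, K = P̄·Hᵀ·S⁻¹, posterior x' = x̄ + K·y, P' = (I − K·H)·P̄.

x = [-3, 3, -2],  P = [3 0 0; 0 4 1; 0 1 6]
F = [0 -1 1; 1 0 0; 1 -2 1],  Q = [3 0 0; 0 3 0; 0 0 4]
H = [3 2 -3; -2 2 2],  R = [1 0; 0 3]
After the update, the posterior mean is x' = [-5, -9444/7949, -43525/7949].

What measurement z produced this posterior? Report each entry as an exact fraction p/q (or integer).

x̄ = F·x = [-5, -3, -11]
P̄ = F·P·Fᵀ + Q = [11 0 11; 0 6 3; 11 3 25]
S = H·P̄·Hᵀ + R = [115 -66; -66 107]
K = P̄·Hᵀ·S⁻¹ = [0 0; 1509/7949 2268/7949; -1608/7949 1534/7949]
x' − x̄ = [0, 14403/7949, 43914/7949] = K·y
y = (KᵀK)⁻¹·Kᵀ·(x' − x̄) = [-13, 15]
z = y + H·x̄ = [-13, 15] + [12, -18] = [-1, -3]

z = [-1, -3]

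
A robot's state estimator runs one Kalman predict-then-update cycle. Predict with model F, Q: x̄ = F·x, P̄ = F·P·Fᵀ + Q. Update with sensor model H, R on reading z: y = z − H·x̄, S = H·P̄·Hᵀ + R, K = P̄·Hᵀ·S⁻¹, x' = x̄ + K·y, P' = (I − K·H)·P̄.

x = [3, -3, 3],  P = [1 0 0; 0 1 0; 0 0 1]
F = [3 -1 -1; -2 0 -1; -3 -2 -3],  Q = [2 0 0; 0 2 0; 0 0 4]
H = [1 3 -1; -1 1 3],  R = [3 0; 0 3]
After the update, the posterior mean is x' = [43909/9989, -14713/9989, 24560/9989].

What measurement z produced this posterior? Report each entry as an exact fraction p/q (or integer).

x̄ = F·x = [9, -9, -12]
P̄ = F·P·Fᵀ + Q = [13 -5 -4; -5 7 9; -4 9 26]
S = H·P̄·Hᵀ + R = [29 -4; -4 345]
K = P̄·Hᵀ·S⁻¹ = [570/9989 -862/9989; 2571/9989 1159/9989; -671/9989 2627/9989]
x' − x̄ = [-45992/9989, 75188/9989, 144428/9989] = K·y
y = (KᵀK)⁻¹·Kᵀ·(x' − x̄) = [4, 56]
z = y + H·x̄ = [4, 56] + [-6, -54] = [-2, 2]

z = [-2, 2]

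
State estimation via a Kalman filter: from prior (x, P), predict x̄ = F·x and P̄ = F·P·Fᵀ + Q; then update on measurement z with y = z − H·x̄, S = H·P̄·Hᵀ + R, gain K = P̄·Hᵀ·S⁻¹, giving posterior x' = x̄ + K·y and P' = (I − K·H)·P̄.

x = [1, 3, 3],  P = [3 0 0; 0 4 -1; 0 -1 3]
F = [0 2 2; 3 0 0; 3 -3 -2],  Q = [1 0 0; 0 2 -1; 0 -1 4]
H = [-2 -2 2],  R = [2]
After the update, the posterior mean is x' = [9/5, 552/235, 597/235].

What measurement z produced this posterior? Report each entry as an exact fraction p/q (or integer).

z = [-3]

x̄ = F·x = [12, 3, -12]
P̄ = F·P·Fᵀ + Q = [21 0 -26; 0 29 26; -26 26 67]
S = H·P̄·Hᵀ + R = [470]
K = P̄·Hᵀ·S⁻¹ = [-1/5; -3/235; 67/235]
x' − x̄ = [-51/5, -153/235, 3417/235] = K·y
y = (KᵀK)⁻¹·Kᵀ·(x' − x̄) = [51]
z = y + H·x̄ = [51] + [-54] = [-3]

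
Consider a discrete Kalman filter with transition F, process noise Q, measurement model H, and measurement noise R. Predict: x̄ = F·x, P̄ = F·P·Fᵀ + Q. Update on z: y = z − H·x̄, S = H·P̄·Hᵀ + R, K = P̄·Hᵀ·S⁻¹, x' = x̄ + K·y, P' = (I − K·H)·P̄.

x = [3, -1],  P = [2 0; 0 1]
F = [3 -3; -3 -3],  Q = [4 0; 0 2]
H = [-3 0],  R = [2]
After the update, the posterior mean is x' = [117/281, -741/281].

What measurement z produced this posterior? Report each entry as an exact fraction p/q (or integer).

x̄ = F·x = [12, -6]
P̄ = F·P·Fᵀ + Q = [31 -9; -9 29]
S = H·P̄·Hᵀ + R = [281]
K = P̄·Hᵀ·S⁻¹ = [-93/281; 27/281]
x' − x̄ = [-3255/281, 945/281] = K·y
y = (KᵀK)⁻¹·Kᵀ·(x' − x̄) = [35]
z = y + H·x̄ = [35] + [-36] = [-1]

z = [-1]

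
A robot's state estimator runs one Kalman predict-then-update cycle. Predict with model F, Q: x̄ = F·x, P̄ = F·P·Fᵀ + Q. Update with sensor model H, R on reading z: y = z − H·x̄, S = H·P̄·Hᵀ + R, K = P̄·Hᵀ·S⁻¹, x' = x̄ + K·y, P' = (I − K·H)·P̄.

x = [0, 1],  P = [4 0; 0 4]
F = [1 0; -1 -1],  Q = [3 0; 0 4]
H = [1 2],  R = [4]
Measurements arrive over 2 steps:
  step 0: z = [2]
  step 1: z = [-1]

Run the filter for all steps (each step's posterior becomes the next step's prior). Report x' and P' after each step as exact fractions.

step 0: x' = [-4/43, 37/43], P' = [300/43 -152/43; -152/43 116/43]
step 1: x' = [-23/1145, -123/229], P' = [11012/1145 -1048/229; -1048/229 692/229]

step 0: x̄ = F·x = [0, -1]
step 0: P̄ = F·P·Fᵀ + Q = [7 -4; -4 12]
step 0: y = z − H·x̄ = [4]
step 0: S = H·P̄·Hᵀ + R = [43]
step 0: K = P̄·Hᵀ·S⁻¹ = [-1/43; 20/43]
step 0: x' = x̄ + K·y = [-4/43, 37/43]
step 0: P' = (I − K·H)·P̄ = [300/43 -152/43; -152/43 116/43]
step 1: x̄ = F·x = [-4/43, -33/43]
step 1: P̄ = F·P·Fᵀ + Q = [429/43 -148/43; -148/43 284/43]
step 1: y = z − H·x̄ = [27/43]
step 1: S = H·P̄·Hᵀ + R = [1145/43]
step 1: K = P̄·Hᵀ·S⁻¹ = [133/1145; 84/229]
step 1: x' = x̄ + K·y = [-23/1145, -123/229]
step 1: P' = (I − K·H)·P̄ = [11012/1145 -1048/229; -1048/229 692/229]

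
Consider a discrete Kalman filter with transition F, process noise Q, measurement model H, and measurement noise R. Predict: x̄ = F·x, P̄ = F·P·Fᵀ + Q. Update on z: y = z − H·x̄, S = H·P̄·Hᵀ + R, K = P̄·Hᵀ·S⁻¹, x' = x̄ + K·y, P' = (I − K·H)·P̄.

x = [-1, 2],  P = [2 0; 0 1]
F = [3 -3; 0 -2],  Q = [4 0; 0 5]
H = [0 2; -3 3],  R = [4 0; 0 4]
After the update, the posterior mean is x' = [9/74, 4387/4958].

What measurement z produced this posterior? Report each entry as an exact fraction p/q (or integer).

x̄ = F·x = [-9, -4]
P̄ = F·P·Fᵀ + Q = [31 6; 6 9]
S = H·P̄·Hᵀ + R = [40 18; 18 256]
K = P̄·Hᵀ·S⁻¹ = [33/74 -12/37; 2223/4958 9/2479]
x' − x̄ = [675/74, 24219/4958] = K·y
y = (KᵀK)⁻¹·Kᵀ·(x' − x̄) = [11, -13]
z = y + H·x̄ = [11, -13] + [-8, 15] = [3, 2]

z = [3, 2]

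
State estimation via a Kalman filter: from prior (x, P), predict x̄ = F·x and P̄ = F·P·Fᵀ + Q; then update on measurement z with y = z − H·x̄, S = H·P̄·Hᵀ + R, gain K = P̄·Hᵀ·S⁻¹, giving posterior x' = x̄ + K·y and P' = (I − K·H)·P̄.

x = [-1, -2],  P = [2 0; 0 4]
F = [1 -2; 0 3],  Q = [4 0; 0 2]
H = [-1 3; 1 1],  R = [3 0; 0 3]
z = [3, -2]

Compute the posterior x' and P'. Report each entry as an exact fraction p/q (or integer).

x' = [-11427/5729, 1604/5729]
P' = [7998/5729 1344/5729; 1344/5729 1902/5729]

x̄ = F·x = [3, -6]
P̄ = F·P·Fᵀ + Q = [22 -24; -24 38]
y = z − H·x̄ = [24, 1]
S = H·P̄·Hᵀ + R = [511 44; 44 15]
K = P̄·Hᵀ·S⁻¹ = [-1322/5729 3114/5729; 1454/5729 1082/5729]
x' = x̄ + K·y = [-11427/5729, 1604/5729]
P' = (I − K·H)·P̄ = [7998/5729 1344/5729; 1344/5729 1902/5729]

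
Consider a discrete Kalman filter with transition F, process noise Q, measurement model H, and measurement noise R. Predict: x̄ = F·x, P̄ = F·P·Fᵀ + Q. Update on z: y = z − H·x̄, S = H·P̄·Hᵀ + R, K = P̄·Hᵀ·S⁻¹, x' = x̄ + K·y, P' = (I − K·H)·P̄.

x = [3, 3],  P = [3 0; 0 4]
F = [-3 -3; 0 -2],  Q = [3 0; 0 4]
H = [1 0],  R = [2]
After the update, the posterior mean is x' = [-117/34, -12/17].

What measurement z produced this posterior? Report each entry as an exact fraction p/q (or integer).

z = [-3]

x̄ = F·x = [-18, -6]
P̄ = F·P·Fᵀ + Q = [66 24; 24 20]
S = H·P̄·Hᵀ + R = [68]
K = P̄·Hᵀ·S⁻¹ = [33/34; 6/17]
x' − x̄ = [495/34, 90/17] = K·y
y = (KᵀK)⁻¹·Kᵀ·(x' − x̄) = [15]
z = y + H·x̄ = [15] + [-18] = [-3]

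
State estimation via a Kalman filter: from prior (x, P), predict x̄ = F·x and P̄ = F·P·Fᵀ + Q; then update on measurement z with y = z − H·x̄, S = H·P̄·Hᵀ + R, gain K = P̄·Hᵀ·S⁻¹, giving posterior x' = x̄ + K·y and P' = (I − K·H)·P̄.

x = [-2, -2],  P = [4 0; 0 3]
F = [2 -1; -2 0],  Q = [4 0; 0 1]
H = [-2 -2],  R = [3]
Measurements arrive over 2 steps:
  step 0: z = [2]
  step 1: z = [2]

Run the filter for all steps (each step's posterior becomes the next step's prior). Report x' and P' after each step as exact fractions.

step 0: x̄ = F·x = [-2, 4]
step 0: P̄ = F·P·Fᵀ + Q = [23 -16; -16 17]
step 0: y = z − H·x̄ = [6]
step 0: S = H·P̄·Hᵀ + R = [35]
step 0: K = P̄·Hᵀ·S⁻¹ = [-2/5; -2/35]
step 0: x' = x̄ + K·y = [-22/5, 128/35]
step 0: P' = (I − K·H)·P̄ = [87/5 -84/5; -84/5 591/35]
step 1: x̄ = F·x = [-436/35, 44/5]
step 1: P̄ = F·P·Fᵀ + Q = [5519/35 -516/5; -516/5 353/5]
step 1: y = z − H·x̄ = [-186/35]
step 1: S = H·P̄·Hᵀ + R = [3169/35]
step 1: K = P̄·Hᵀ·S⁻¹ = [-3814/3169; 2282/3169]
step 1: x' = x̄ + K·y = [-19208/3169, 15760/3169]
step 1: P' = (I − K·H)·P̄ = [84089/3169 -78368/3169; -78368/3169 74945/3169]

step 0: x' = [-22/5, 128/35], P' = [87/5 -84/5; -84/5 591/35]
step 1: x' = [-19208/3169, 15760/3169], P' = [84089/3169 -78368/3169; -78368/3169 74945/3169]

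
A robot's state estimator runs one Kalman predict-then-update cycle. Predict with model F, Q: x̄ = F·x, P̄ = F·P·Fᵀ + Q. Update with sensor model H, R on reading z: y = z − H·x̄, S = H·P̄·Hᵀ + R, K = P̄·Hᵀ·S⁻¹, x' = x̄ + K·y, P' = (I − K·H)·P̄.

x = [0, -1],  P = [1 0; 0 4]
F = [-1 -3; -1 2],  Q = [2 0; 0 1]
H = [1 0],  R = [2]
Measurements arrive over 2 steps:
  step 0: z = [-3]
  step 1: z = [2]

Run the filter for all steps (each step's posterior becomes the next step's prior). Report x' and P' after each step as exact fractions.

step 0: x' = [-111/41, 56/41], P' = [78/41 -46/41; -46/41 209/41]
step 1: x' = [3416/1847, 5903/1847], P' = [3530/1847 -2444/1847; -2444/1847 14889/1847]

step 0: x̄ = F·x = [3, -2]
step 0: P̄ = F·P·Fᵀ + Q = [39 -23; -23 18]
step 0: y = z − H·x̄ = [-6]
step 0: S = H·P̄·Hᵀ + R = [41]
step 0: K = P̄·Hᵀ·S⁻¹ = [39/41; -23/41]
step 0: x' = x̄ + K·y = [-111/41, 56/41]
step 0: P' = (I − K·H)·P̄ = [78/41 -46/41; -46/41 209/41]
step 1: x̄ = F·x = [-57/41, 223/41]
step 1: P̄ = F·P·Fᵀ + Q = [1765/41 -1222/41; -1222/41 1139/41]
step 1: y = z − H·x̄ = [139/41]
step 1: S = H·P̄·Hᵀ + R = [1847/41]
step 1: K = P̄·Hᵀ·S⁻¹ = [1765/1847; -1222/1847]
step 1: x' = x̄ + K·y = [3416/1847, 5903/1847]
step 1: P' = (I − K·H)·P̄ = [3530/1847 -2444/1847; -2444/1847 14889/1847]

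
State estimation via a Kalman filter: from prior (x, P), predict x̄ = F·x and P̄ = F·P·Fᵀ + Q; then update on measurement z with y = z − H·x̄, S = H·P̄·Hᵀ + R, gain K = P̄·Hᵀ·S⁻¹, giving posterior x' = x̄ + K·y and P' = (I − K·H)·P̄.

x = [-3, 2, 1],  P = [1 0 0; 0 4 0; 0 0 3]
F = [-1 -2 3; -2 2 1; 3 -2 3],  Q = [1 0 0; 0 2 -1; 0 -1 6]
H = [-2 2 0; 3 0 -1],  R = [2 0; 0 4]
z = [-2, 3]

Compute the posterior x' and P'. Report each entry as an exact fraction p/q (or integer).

x' = [1359/3623, -7802/18115, -50012/18115]
P' = [10230/3623 9784/3623 26134/3623; 9784/3623 55634/18115 124364/18115; 26134/3623 124364/18115 393554/18115]

x̄ = F·x = [2, 11, -10]
P̄ = F·P·Fᵀ + Q = [45 -5 40; -5 25 -14; 40 -14 58]
y = z − H·x̄ = [-20, -13]
S = H·P̄·Hᵀ + R = [322 -192; -192 227]
K = P̄·Hᵀ·S⁻¹ = [-446/3623 1139/3623; 6714/18115 5599/18115; -6306/18115 -386/18115]
x' = x̄ + K·y = [1359/3623, -7802/18115, -50012/18115]
P' = (I − K·H)·P̄ = [10230/3623 9784/3623 26134/3623; 9784/3623 55634/18115 124364/18115; 26134/3623 124364/18115 393554/18115]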